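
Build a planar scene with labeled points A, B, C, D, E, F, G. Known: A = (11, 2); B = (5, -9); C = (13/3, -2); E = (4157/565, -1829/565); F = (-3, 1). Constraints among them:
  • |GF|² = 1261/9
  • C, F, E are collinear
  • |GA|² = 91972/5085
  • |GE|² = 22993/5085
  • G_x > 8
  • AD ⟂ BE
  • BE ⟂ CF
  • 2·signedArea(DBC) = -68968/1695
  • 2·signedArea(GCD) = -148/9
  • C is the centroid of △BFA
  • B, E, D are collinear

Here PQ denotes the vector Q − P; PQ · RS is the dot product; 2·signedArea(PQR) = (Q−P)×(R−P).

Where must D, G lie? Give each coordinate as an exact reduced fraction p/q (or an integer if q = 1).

D = (5489/565, 1427/565)
G = (4843/565, -2528/1695)

1. D_x = 5489/565  [B, E, D are collinear ∩ AD ⟂ BE]
2. D_y = 1427/565  [B, E, D are collinear ∩ AD ⟂ BE]
   → D = (5489/565, 1427/565)
3. G_x = 4843/565  [line -2557/565·x + 9122/1695·y + 47615/1017 = 0 ∩ |GF|² = 1261/9]
4. G_y = -2528/1695  [line -2557/565·x + 9122/1695·y + 47615/1017 = 0 ∩ |GF|² = 1261/9]
   → G = (4843/565, -2528/1695)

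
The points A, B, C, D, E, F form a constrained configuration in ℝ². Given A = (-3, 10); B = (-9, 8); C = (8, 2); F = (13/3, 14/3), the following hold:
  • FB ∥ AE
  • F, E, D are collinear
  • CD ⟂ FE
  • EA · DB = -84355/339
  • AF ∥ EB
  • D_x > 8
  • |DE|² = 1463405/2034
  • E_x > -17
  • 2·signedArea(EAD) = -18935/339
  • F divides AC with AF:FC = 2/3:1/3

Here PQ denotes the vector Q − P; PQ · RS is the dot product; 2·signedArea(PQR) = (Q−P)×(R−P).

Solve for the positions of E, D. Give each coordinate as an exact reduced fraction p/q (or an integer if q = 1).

D = (1899/226, 669/226)
E = (-49/3, 40/3)

1. E_x = -49/3  [AF ∥ EB ∩ FB ∥ AE]
2. E_y = 40/3  [AF ∥ EB ∩ FB ∥ AE]
   → E = (-49/3, 40/3)
3. D_x = 1899/226  [F, E, D are collinear ∩ CD ⟂ FE]
4. D_y = 669/226  [F, E, D are collinear ∩ CD ⟂ FE]
   → D = (1899/226, 669/226)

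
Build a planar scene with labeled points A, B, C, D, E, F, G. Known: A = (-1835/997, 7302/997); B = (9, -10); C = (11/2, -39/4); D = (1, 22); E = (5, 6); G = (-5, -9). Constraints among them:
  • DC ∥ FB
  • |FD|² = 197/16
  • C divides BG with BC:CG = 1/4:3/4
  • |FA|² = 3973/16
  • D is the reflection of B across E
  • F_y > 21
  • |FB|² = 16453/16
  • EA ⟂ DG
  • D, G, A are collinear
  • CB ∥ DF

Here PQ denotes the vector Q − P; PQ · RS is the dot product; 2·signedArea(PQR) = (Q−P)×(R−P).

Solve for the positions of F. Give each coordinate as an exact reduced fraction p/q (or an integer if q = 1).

1. F_x = 9/2  [DC ∥ FB ∩ CB ∥ DF]
2. F_y = 87/4  [DC ∥ FB ∩ CB ∥ DF]
   → F = (9/2, 87/4)

F = (9/2, 87/4)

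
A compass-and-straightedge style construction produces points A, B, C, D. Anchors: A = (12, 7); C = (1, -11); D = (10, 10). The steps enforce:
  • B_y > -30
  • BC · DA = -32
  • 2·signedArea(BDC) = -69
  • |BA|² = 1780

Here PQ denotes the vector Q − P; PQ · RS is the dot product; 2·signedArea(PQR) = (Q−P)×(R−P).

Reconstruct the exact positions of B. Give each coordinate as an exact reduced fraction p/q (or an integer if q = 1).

B = (-10, -29)

1. B_x = -10  [BC · DA = -32 ∩ 2·signedArea(BDC) = -69]
2. B_y = -29  [BC · DA = -32 ∩ 2·signedArea(BDC) = -69]
   → B = (-10, -29)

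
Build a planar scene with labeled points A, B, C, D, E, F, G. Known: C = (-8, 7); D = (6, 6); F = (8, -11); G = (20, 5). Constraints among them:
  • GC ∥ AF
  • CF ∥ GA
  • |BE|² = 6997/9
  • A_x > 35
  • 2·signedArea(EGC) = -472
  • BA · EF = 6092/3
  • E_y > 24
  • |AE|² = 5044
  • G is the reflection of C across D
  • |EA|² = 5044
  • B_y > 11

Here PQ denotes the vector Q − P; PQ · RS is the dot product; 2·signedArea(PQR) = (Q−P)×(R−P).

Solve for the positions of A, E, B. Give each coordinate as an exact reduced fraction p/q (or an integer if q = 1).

1. A_x = 36  [GC ∥ AF ∩ CF ∥ GA]
2. A_y = -13  [GC ∥ AF ∩ CF ∥ GA]
   → A = (36, -13)
3. E_x = -24  [line -2·x + -28·y + 652 = 0 ∩ |EA|² = 5044]
4. E_y = 25  [line -2·x + -28·y + 652 = 0 ∩ |EA|² = 5044]
   → E = (-24, 25)
5. B_x = 2/3  [line -32·x + 36·y + -1232/3 = 0 ∩ |BE|² = 6997/9]
6. B_y = 12  [line -32·x + 36·y + -1232/3 = 0 ∩ |BE|² = 6997/9]
   → B = (2/3, 12)

A = (36, -13)
B = (2/3, 12)
E = (-24, 25)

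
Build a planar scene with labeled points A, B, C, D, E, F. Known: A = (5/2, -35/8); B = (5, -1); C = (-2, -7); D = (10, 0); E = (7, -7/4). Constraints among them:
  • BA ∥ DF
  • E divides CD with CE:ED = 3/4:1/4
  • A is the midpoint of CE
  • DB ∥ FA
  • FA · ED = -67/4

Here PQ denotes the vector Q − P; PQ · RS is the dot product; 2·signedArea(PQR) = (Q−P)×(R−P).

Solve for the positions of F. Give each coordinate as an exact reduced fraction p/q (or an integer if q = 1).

1. F_x = 15/2  [DB ∥ FA ∩ BA ∥ DF]
2. F_y = -27/8  [DB ∥ FA ∩ BA ∥ DF]
   → F = (15/2, -27/8)

F = (15/2, -27/8)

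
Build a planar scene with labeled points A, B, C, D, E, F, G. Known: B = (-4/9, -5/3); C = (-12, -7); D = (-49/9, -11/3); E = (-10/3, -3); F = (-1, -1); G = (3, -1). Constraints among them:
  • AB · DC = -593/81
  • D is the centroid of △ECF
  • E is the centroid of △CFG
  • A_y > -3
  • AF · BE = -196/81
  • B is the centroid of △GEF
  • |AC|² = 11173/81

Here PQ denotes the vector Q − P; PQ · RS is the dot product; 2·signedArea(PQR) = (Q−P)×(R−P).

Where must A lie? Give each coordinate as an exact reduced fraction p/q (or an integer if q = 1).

1. A_x = -11/9  [AB · DC = -593/81 ∩ AF · BE = -196/81]
2. A_y = -7/3  [AB · DC = -593/81 ∩ AF · BE = -196/81]
   → A = (-11/9, -7/3)

A = (-11/9, -7/3)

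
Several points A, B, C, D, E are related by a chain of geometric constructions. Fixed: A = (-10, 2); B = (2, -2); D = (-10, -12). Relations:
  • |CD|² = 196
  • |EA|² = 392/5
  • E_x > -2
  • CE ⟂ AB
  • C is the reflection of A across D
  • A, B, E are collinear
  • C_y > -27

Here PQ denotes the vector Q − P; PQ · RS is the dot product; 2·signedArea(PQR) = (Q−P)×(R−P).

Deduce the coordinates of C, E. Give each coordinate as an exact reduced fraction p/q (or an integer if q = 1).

1. C_x = -10  [C is the reflection of A across D]
2. C_y = -26  [C is the reflection of A across D]
   → C = (-10, -26)
3. E_x = -8/5  [A, B, E are collinear ∩ CE ⟂ AB]
4. E_y = -4/5  [A, B, E are collinear ∩ CE ⟂ AB]
   → E = (-8/5, -4/5)

C = (-10, -26)
E = (-8/5, -4/5)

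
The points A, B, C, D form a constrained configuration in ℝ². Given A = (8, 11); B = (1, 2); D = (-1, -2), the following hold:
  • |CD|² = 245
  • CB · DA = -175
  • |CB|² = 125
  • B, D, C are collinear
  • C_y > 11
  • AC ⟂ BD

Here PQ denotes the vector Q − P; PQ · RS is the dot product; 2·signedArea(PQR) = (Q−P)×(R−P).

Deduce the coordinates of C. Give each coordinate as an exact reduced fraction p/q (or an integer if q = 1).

1. C_x = 6  [B, D, C are collinear ∩ AC ⟂ BD]
2. C_y = 12  [B, D, C are collinear ∩ AC ⟂ BD]
   → C = (6, 12)

C = (6, 12)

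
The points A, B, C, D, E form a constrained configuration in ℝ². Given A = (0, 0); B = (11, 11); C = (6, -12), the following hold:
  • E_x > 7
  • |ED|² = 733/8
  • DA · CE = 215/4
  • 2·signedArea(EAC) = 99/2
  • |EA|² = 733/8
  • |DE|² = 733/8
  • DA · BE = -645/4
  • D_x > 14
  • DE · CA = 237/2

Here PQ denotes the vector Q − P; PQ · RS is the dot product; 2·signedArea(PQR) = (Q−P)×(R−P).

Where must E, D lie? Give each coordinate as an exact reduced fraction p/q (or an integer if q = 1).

D = (29/2, -25/2)
E = (29/4, -25/4)

1. E_x = 29/4  [line 12·x + 6·y + -99/2 = 0 ∩ |EA|² = 733/8]
2. E_y = -25/4  [line 12·x + 6·y + -99/2 = 0 ∩ |EA|² = 733/8]
   → E = (29/4, -25/4)
3. D_x = 29/2  [DE · CA = 237/2 ∩ DA · CE = 215/4]
4. D_y = -25/2  [DE · CA = 237/2 ∩ DA · CE = 215/4]
   → D = (29/2, -25/2)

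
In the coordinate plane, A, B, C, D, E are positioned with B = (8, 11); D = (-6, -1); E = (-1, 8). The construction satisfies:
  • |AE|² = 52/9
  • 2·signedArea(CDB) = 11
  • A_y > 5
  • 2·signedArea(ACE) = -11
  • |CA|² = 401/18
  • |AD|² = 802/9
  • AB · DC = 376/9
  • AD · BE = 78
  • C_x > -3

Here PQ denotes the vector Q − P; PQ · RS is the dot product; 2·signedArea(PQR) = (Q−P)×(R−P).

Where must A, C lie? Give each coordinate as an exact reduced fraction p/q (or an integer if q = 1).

1. A_x = 1/3  [line 9·x + 3·y + -21 = 0 ∩ |AD|² = 802/9]
2. A_y = 6  [line 9·x + 3·y + -21 = 0 ∩ |AD|² = 802/9]
   → A = (1/3, 6)
3. C_x = -17/6  [2·signedArea(ACE) = -11 ∩ 2·signedArea(CDB) = 11]
4. C_y = 5/2  [2·signedArea(ACE) = -11 ∩ 2·signedArea(CDB) = 11]
   → C = (-17/6, 5/2)

A = (1/3, 6)
C = (-17/6, 5/2)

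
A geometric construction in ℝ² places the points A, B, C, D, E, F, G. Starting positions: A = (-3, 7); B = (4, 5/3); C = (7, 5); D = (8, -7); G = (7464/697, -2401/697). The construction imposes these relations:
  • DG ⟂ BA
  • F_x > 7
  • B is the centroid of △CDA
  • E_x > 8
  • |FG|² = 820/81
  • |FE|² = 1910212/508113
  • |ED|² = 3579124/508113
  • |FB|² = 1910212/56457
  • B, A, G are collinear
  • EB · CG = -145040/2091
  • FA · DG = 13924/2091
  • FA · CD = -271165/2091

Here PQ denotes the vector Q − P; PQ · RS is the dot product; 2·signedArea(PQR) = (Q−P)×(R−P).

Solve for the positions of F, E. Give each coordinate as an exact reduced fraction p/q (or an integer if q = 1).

1. F_x = 5276/697  [FA · DG = 13924/2091 ∩ FA · CD = -271165/2091]
2. F_y = -18355/6273  [FA · DG = 13924/2091 ∩ FA · CD = -271165/2091]
   → F = (5276/697, -18355/6273)
3. E_x = 18316/2091  [line -2585/697·x + 5886/697·y + 146630/2091 = 0 ∩ |ED|² = 3579124/508113]
4. E_y = -83875/18819  [line -2585/697·x + 5886/697·y + 146630/2091 = 0 ∩ |ED|² = 3579124/508113]
   → E = (18316/2091, -83875/18819)

E = (18316/2091, -83875/18819)
F = (5276/697, -18355/6273)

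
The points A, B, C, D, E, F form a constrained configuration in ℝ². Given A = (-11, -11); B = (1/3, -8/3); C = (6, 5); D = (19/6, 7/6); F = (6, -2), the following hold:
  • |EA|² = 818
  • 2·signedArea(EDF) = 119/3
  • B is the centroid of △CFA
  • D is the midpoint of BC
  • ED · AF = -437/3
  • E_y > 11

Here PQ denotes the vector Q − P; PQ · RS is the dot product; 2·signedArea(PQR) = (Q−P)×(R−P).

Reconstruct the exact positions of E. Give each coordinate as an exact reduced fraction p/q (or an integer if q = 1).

1. E_x = 6  [2·signedArea(EDF) = 119/3 ∩ ED · AF = -437/3]
2. E_y = 12  [2·signedArea(EDF) = 119/3 ∩ ED · AF = -437/3]
   → E = (6, 12)

E = (6, 12)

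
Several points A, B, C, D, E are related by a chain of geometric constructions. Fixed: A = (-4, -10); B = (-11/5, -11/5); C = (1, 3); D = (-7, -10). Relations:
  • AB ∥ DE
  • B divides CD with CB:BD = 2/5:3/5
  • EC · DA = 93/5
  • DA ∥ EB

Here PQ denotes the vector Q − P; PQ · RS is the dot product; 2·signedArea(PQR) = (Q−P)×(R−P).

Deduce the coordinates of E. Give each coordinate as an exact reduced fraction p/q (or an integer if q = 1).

1. E_x = -26/5  [DA ∥ EB ∩ AB ∥ DE]
2. E_y = -11/5  [DA ∥ EB ∩ AB ∥ DE]
   → E = (-26/5, -11/5)

E = (-26/5, -11/5)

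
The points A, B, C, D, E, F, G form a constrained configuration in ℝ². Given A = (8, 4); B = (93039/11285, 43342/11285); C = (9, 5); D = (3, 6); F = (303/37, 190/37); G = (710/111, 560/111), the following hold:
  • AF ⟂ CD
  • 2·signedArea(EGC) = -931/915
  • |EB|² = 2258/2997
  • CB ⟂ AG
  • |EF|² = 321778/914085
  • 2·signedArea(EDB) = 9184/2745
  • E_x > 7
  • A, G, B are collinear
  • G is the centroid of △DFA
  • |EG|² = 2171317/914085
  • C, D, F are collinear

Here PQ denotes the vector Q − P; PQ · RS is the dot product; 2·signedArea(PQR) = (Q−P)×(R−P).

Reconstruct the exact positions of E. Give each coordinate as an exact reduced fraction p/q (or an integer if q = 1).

E = (800362/101565, 470101/101565)

1. E_x = 800362/101565  [2·signedArea(EGC) = -931/915 ∩ 2·signedArea(EDB) = 9184/2745]
2. E_y = 470101/101565  [2·signedArea(EGC) = -931/915 ∩ 2·signedArea(EDB) = 9184/2745]
   → E = (800362/101565, 470101/101565)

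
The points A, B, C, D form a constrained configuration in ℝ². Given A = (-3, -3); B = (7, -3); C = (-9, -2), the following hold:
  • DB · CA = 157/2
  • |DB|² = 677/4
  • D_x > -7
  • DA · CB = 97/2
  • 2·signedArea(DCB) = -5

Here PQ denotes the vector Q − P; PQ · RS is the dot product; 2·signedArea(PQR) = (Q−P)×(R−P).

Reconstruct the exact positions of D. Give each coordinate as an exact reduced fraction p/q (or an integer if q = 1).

1. D_x = -6  [2·signedArea(DCB) = -5 ∩ DB · CA = 157/2]
2. D_y = -5/2  [2·signedArea(DCB) = -5 ∩ DB · CA = 157/2]
   → D = (-6, -5/2)

D = (-6, -5/2)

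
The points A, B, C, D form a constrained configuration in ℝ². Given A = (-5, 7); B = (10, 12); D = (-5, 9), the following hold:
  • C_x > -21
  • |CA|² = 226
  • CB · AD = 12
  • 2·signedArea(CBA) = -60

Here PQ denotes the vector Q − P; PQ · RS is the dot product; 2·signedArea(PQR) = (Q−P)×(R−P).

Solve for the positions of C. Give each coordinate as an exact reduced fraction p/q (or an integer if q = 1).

C = (-20, 6)

1. C_x = -20  [2·signedArea(CBA) = -60 ∩ CB · AD = 12]
2. C_y = 6  [2·signedArea(CBA) = -60 ∩ CB · AD = 12]
   → C = (-20, 6)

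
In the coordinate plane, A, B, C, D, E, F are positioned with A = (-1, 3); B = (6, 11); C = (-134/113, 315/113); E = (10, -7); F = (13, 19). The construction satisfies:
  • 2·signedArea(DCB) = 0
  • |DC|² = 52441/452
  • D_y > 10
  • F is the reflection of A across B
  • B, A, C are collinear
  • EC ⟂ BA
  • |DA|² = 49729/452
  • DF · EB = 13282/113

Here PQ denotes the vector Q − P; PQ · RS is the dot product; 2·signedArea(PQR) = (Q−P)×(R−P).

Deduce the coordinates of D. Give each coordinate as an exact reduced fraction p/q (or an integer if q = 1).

1. D_x = 1335/226  [2·signedArea(DCB) = 0 ∩ DF · EB = 13282/113]
2. D_y = 1231/113  [2·signedArea(DCB) = 0 ∩ DF · EB = 13282/113]
   → D = (1335/226, 1231/113)

D = (1335/226, 1231/113)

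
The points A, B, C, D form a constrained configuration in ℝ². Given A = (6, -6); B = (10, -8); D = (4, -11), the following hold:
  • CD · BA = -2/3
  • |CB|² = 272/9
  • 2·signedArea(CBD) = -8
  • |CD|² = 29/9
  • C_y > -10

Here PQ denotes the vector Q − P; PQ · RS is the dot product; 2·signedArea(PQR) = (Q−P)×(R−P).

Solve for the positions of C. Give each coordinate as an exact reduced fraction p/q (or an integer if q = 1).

C = (14/3, -28/3)

1. C_x = 14/3  [2·signedArea(CBD) = -8 ∩ CD · BA = -2/3]
2. C_y = -28/3  [2·signedArea(CBD) = -8 ∩ CD · BA = -2/3]
   → C = (14/3, -28/3)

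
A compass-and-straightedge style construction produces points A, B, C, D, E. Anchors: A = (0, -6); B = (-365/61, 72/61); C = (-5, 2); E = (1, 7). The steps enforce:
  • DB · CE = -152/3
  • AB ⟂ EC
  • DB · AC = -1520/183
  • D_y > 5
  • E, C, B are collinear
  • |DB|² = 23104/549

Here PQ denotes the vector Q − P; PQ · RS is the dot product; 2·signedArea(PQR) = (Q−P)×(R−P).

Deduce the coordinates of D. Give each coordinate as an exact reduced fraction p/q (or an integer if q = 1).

1. D_x = -1  [DB · CE = -152/3 ∩ DB · AC = -1520/183]
2. D_y = 16/3  [DB · CE = -152/3 ∩ DB · AC = -1520/183]
   → D = (-1, 16/3)

D = (-1, 16/3)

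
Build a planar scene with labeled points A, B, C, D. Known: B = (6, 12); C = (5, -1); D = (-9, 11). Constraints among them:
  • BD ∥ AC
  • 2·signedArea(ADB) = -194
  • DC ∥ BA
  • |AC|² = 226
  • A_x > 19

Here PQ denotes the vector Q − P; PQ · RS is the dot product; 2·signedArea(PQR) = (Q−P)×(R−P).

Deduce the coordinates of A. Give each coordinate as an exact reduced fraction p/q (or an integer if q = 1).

A = (20, 0)

1. A_x = 20  [BD ∥ AC ∩ DC ∥ BA]
2. A_y = 0  [BD ∥ AC ∩ DC ∥ BA]
   → A = (20, 0)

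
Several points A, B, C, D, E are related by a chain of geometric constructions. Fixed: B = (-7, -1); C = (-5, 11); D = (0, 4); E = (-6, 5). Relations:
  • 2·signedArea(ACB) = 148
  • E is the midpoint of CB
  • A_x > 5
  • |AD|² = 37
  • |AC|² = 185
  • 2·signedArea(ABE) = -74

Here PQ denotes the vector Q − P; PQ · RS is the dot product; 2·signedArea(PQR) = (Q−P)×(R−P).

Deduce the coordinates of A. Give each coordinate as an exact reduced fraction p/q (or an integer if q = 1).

A = (6, 3)

1. A_x = 6  [line 12·x + -2·y + -66 = 0 ∩ |AD|² = 37]
2. A_y = 3  [line 12·x + -2·y + -66 = 0 ∩ |AD|² = 37]
   → A = (6, 3)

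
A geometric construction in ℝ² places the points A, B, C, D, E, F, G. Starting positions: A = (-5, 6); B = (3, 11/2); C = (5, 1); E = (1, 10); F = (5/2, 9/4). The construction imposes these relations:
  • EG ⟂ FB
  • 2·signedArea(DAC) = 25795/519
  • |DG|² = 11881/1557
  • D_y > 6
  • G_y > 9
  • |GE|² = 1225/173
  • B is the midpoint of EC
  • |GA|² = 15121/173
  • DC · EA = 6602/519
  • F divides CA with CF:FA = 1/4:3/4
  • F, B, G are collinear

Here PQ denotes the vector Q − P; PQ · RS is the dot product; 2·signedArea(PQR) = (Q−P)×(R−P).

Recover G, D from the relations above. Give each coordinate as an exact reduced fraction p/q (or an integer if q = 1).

1. G_x = 628/173  [F, B, G are collinear ∩ EG ⟂ FB]
2. G_y = 1660/173  [F, B, G are collinear ∩ EG ⟂ FB]
   → G = (628/173, 1660/173)
3. D_x = 1666/519  [2·signedArea(DAC) = 25795/519 ∩ DC · EA = 6602/519]
4. D_y = 3563/519  [2·signedArea(DAC) = 25795/519 ∩ DC · EA = 6602/519]
   → D = (1666/519, 3563/519)

D = (1666/519, 3563/519)
G = (628/173, 1660/173)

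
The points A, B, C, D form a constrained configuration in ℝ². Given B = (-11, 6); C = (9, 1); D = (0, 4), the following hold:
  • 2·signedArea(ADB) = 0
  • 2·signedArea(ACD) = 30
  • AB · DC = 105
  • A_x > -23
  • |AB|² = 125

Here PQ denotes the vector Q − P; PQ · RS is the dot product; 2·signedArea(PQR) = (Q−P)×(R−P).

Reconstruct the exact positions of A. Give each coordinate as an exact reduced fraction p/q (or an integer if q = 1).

1. A_x = -22  [2·signedArea(ADB) = 0 ∩ AB · DC = 105]
2. A_y = 8  [2·signedArea(ADB) = 0 ∩ AB · DC = 105]
   → A = (-22, 8)

A = (-22, 8)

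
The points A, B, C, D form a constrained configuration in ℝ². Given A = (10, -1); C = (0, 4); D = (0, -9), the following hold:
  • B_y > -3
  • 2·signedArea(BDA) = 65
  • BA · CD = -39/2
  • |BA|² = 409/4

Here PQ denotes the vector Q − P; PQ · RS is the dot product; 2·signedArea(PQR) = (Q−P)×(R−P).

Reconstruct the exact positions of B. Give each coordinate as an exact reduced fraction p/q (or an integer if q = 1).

B = (0, -5/2)

1. B_x = 0  [BA · CD = -39/2 ∩ 2·signedArea(BDA) = 65]
2. B_y = -5/2  [BA · CD = -39/2 ∩ 2·signedArea(BDA) = 65]
   → B = (0, -5/2)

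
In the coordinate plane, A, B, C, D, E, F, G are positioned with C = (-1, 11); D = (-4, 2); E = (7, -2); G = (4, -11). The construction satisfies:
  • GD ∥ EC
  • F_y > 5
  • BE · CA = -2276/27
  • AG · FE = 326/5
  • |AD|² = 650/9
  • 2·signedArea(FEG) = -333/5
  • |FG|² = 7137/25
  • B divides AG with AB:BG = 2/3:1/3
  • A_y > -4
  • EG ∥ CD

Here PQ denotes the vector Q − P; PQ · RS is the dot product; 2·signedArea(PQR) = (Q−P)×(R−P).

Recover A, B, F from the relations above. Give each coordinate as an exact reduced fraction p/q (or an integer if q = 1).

1. F_x = 11/5  [line 9·x + -3·y + -12/5 = 0 ∩ |FG|² = 7137/25]
2. F_y = 29/5  [line 9·x + -3·y + -12/5 = 0 ∩ |FG|² = 7137/25]
   → F = (11/5, 29/5)
3. A_x = 7/3  [line -24/5·x + 39/5·y + 199/5 = 0 ∩ |AD|² = 650/9]
4. A_y = -11/3  [line -24/5·x + 39/5·y + 199/5 = 0 ∩ |AD|² = 650/9]
   → A = (7/3, -11/3)
5. B_x = 31/9  [B divides AG with AB:BG = 2/3:1/3]
6. B_y = -77/9  [B divides AG with AB:BG = 2/3:1/3]
   → B = (31/9, -77/9)

A = (7/3, -11/3)
B = (31/9, -77/9)
F = (11/5, 29/5)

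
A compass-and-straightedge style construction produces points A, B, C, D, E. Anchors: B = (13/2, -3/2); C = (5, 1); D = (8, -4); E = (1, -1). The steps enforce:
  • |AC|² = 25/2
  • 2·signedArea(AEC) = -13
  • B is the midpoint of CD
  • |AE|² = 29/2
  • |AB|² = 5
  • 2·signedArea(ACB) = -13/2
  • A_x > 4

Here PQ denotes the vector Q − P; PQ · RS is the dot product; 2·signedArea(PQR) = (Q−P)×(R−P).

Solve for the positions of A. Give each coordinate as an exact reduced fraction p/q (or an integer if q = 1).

1. A_x = 9/2  [2·signedArea(ACB) = -13/2 ∩ 2·signedArea(AEC) = -13]
2. A_y = -5/2  [2·signedArea(ACB) = -13/2 ∩ 2·signedArea(AEC) = -13]
   → A = (9/2, -5/2)

A = (9/2, -5/2)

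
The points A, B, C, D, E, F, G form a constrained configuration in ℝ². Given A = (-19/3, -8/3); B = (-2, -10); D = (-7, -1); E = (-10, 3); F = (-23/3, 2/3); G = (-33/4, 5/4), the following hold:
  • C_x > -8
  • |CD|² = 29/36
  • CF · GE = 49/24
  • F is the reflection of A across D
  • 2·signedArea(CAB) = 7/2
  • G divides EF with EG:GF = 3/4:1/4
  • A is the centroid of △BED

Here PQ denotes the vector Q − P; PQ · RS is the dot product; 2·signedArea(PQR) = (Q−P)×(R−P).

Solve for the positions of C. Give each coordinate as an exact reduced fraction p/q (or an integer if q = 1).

C = (-22/3, -1/6)

1. C_x = -22/3  [2·signedArea(CAB) = 7/2 ∩ CF · GE = 49/24]
2. C_y = -1/6  [2·signedArea(CAB) = 7/2 ∩ CF · GE = 49/24]
   → C = (-22/3, -1/6)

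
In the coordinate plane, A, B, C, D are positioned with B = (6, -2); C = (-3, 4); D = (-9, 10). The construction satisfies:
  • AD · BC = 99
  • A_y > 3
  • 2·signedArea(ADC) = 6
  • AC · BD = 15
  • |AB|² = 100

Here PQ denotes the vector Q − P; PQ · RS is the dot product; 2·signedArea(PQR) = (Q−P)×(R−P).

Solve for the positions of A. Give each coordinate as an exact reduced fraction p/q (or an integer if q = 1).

1. A_x = -2  [AC · BD = 15 ∩ 2·signedArea(ADC) = 6]
2. A_y = 4  [AC · BD = 15 ∩ 2·signedArea(ADC) = 6]
   → A = (-2, 4)

A = (-2, 4)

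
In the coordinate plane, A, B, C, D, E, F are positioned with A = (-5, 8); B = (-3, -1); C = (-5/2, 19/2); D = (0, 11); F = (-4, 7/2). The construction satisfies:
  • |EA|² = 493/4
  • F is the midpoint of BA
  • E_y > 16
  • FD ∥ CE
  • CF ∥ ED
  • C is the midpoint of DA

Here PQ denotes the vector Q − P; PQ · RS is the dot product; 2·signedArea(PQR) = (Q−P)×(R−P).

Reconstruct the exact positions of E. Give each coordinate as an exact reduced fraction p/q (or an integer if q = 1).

1. E_x = 3/2  [CF ∥ ED ∩ FD ∥ CE]
2. E_y = 17  [CF ∥ ED ∩ FD ∥ CE]
   → E = (3/2, 17)

E = (3/2, 17)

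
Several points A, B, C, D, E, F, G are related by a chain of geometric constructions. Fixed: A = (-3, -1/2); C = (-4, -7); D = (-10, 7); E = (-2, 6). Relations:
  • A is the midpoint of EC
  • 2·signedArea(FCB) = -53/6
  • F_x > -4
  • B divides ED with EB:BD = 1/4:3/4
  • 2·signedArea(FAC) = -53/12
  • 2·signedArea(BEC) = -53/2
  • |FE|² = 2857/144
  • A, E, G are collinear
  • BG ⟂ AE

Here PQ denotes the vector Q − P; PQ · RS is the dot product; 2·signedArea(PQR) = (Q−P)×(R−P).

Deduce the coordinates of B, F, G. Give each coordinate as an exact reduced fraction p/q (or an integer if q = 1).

B = (-4, 25/4)
F = (-10/3, 7/4)
G = (-695/346, 4113/692)

1. B_x = -4  [B divides ED with EB:BD = 1/4:3/4]
2. B_y = 25/4  [B divides ED with EB:BD = 1/4:3/4]
   → B = (-4, 25/4)
3. F_x = -10/3  [2·signedArea(FAC) = -53/12 ∩ 2·signedArea(FCB) = -53/6]
4. F_y = 7/4  [2·signedArea(FAC) = -53/12 ∩ 2·signedArea(FCB) = -53/6]
   → F = (-10/3, 7/4)
5. G_x = -695/346  [A, E, G are collinear ∩ BG ⟂ AE]
6. G_y = 4113/692  [A, E, G are collinear ∩ BG ⟂ AE]
   → G = (-695/346, 4113/692)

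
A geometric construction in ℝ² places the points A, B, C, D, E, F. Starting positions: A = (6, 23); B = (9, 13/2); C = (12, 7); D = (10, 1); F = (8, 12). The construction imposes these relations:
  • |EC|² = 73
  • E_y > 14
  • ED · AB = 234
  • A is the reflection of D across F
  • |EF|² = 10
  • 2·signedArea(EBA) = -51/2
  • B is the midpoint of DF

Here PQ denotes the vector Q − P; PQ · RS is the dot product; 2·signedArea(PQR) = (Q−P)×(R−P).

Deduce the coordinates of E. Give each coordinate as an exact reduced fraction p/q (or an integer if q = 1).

1. E_x = 9  [2·signedArea(EBA) = -51/2 ∩ ED · AB = 234]
2. E_y = 15  [2·signedArea(EBA) = -51/2 ∩ ED · AB = 234]
   → E = (9, 15)

E = (9, 15)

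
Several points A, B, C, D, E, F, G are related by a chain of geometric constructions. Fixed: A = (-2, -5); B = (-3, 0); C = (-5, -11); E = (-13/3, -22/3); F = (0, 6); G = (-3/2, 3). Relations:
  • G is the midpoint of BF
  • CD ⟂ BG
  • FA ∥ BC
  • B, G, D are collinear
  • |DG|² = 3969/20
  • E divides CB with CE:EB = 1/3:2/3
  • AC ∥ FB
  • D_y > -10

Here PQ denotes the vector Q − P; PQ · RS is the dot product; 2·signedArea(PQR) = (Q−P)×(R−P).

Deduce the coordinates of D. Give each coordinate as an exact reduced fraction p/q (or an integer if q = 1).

D = (-39/5, -48/5)

1. D_x = -39/5  [B, G, D are collinear ∩ CD ⟂ BG]
2. D_y = -48/5  [B, G, D are collinear ∩ CD ⟂ BG]
   → D = (-39/5, -48/5)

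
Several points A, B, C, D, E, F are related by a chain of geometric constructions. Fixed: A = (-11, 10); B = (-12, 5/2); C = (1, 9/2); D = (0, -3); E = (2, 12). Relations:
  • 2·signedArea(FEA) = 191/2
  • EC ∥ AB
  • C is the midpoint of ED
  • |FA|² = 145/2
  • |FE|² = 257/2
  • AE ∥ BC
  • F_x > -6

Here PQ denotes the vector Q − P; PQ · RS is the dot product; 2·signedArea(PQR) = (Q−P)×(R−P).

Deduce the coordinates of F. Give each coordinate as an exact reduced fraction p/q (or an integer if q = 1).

1. F_x = -11/2  [line 2·x + -13·y + 113/2 = 0 ∩ |FA|² = 145/2]
2. F_y = 7/2  [line 2·x + -13·y + 113/2 = 0 ∩ |FA|² = 145/2]
   → F = (-11/2, 7/2)

F = (-11/2, 7/2)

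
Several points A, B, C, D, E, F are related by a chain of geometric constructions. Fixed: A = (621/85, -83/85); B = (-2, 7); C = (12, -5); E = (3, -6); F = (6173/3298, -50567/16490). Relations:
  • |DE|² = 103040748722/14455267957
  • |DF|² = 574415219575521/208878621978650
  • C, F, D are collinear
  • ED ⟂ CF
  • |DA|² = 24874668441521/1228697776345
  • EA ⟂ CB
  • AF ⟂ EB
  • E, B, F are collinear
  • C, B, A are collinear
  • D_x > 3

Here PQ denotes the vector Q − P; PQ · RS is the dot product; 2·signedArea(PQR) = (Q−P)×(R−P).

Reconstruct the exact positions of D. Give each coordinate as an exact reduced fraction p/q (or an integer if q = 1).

1. D_x = 50602639094/14455267957  [C, F, D are collinear ∩ ED ⟂ CF]
2. D_y = -48822376027/14455267957  [C, F, D are collinear ∩ ED ⟂ CF]
   → D = (50602639094/14455267957, -48822376027/14455267957)

D = (50602639094/14455267957, -48822376027/14455267957)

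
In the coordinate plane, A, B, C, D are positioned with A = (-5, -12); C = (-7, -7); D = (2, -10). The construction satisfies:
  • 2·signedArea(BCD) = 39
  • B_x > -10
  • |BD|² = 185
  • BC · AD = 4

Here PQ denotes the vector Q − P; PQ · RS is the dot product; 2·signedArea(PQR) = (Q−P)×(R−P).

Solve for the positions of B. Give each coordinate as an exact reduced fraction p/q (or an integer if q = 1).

1. B_x = -9  [BC · AD = 4 ∩ 2·signedArea(BCD) = 39]
2. B_y = -2  [BC · AD = 4 ∩ 2·signedArea(BCD) = 39]
   → B = (-9, -2)

B = (-9, -2)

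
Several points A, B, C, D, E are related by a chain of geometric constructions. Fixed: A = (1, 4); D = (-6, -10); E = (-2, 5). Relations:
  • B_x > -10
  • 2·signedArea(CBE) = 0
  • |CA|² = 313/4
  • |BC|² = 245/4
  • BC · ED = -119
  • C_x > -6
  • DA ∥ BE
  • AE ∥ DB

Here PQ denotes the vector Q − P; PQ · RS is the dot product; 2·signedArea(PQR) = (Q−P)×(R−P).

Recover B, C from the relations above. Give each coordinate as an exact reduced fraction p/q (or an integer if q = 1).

B = (-9, -9)
C = (-11/2, -2)

1. B_x = -9  [DA ∥ BE ∩ AE ∥ DB]
2. B_y = -9  [DA ∥ BE ∩ AE ∥ DB]
   → B = (-9, -9)
3. C_x = -11/2  [2·signedArea(CBE) = 0 ∩ BC · ED = -119]
4. C_y = -2  [2·signedArea(CBE) = 0 ∩ BC · ED = -119]
   → C = (-11/2, -2)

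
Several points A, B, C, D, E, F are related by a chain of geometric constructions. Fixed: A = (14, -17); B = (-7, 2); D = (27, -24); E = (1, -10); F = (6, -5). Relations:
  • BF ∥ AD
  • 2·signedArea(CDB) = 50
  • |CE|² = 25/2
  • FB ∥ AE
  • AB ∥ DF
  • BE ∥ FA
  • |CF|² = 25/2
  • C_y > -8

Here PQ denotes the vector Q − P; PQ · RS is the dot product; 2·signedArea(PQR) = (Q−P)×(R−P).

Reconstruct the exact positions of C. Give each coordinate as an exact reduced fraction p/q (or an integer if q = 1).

C = (7/2, -15/2)

1. C_x = 7/2  [line -26·x + -34·y + -164 = 0 ∩ |CF|² = 25/2]
2. C_y = -15/2  [line -26·x + -34·y + -164 = 0 ∩ |CF|² = 25/2]
   → C = (7/2, -15/2)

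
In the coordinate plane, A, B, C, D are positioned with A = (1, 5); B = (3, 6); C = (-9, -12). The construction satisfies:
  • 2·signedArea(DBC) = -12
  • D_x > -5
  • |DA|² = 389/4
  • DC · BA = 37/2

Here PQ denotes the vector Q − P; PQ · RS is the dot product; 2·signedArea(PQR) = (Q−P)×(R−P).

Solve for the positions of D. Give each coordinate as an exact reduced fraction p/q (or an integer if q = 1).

1. D_x = -4  [2·signedArea(DBC) = -12 ∩ DC · BA = 37/2]
2. D_y = -7/2  [2·signedArea(DBC) = -12 ∩ DC · BA = 37/2]
   → D = (-4, -7/2)

D = (-4, -7/2)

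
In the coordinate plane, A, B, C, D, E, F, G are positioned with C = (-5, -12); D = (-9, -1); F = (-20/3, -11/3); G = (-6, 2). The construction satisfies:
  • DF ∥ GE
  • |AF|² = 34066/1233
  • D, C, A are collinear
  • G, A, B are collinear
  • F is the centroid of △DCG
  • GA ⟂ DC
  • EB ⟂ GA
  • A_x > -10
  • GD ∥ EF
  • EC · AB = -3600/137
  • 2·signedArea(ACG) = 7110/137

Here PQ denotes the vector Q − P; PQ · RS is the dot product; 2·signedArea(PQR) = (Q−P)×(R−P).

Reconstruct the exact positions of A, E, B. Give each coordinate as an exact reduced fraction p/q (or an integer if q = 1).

A = (-1317/137, 94/137)
B = (-657/137, 334/137)
E = (-11/3, -2/3)

1. A_x = -1317/137  [D, C, A are collinear ∩ GA ⟂ DC]
2. A_y = 94/137  [D, C, A are collinear ∩ GA ⟂ DC]
   → A = (-1317/137, 94/137)
3. E_x = -11/3  [GD ∥ EF ∩ DF ∥ GE]
4. E_y = -2/3  [GD ∥ EF ∩ DF ∥ GE]
   → E = (-11/3, -2/3)
5. B_x = -657/137  [G, A, B are collinear ∩ EB ⟂ GA]
6. B_y = 334/137  [G, A, B are collinear ∩ EB ⟂ GA]
   → B = (-657/137, 334/137)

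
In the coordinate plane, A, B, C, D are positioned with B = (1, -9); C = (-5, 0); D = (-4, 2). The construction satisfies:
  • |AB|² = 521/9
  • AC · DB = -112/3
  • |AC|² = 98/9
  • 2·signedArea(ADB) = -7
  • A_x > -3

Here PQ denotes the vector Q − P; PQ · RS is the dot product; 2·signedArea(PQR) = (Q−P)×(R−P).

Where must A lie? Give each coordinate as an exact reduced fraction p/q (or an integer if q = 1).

A = (-8/3, -7/3)

1. A_x = -8/3  [2·signedArea(ADB) = -7 ∩ AC · DB = -112/3]
2. A_y = -7/3  [2·signedArea(ADB) = -7 ∩ AC · DB = -112/3]
   → A = (-8/3, -7/3)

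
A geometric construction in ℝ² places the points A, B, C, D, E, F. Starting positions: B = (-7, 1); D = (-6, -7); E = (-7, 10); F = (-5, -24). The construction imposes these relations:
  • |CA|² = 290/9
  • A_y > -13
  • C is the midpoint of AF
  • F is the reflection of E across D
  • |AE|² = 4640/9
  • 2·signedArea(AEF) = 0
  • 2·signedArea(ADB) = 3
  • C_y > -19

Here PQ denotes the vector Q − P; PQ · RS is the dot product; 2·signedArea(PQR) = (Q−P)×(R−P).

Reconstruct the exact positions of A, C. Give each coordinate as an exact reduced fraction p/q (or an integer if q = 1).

1. A_x = -17/3  [2·signedArea(AEF) = 0 ∩ 2·signedArea(ADB) = 3]
2. A_y = -38/3  [2·signedArea(AEF) = 0 ∩ 2·signedArea(ADB) = 3]
   → A = (-17/3, -38/3)
3. C_x = -16/3  [C is the midpoint of AF]
4. C_y = -55/3  [C is the midpoint of AF]
   → C = (-16/3, -55/3)

A = (-17/3, -38/3)
C = (-16/3, -55/3)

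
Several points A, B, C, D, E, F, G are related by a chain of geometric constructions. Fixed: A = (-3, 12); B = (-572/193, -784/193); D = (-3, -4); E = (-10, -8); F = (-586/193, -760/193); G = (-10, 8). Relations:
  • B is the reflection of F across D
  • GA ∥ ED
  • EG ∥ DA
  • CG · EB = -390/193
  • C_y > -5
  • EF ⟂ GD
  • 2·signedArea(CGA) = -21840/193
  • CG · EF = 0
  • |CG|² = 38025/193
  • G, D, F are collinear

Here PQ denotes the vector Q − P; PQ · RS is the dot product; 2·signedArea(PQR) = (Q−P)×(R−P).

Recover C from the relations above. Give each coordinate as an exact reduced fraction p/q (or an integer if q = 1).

1. C_x = -565/193  [CG · EF = 0 ∩ CG · EB = -390/193]
2. C_y = -796/193  [CG · EF = 0 ∩ CG · EB = -390/193]
   → C = (-565/193, -796/193)

C = (-565/193, -796/193)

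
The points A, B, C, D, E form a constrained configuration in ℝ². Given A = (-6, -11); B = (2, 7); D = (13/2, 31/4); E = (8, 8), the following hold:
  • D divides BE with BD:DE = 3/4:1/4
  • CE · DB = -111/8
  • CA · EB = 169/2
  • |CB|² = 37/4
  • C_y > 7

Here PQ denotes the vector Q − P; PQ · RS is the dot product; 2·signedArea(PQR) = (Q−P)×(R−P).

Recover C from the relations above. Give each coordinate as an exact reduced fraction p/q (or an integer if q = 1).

1. C_x = 5  [line 6·x + 1·y + -75/2 = 0 ∩ |CB|² = 37/4]
2. C_y = 15/2  [line 6·x + 1·y + -75/2 = 0 ∩ |CB|² = 37/4]
   → C = (5, 15/2)

C = (5, 15/2)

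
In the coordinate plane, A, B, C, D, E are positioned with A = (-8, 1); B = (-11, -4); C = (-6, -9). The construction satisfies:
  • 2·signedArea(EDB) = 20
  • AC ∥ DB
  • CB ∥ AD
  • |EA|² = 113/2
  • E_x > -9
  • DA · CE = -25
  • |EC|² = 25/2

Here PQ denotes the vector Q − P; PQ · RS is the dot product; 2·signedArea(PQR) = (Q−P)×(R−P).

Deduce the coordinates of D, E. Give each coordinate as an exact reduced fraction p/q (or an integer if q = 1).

D = (-13, 6)
E = (-17/2, -13/2)

1. D_x = -13  [AC ∥ DB ∩ CB ∥ AD]
2. D_y = 6  [AC ∥ DB ∩ CB ∥ AD]
   → D = (-13, 6)
3. E_x = -17/2  [2·signedArea(EDB) = 20 ∩ DA · CE = -25]
4. E_y = -13/2  [2·signedArea(EDB) = 20 ∩ DA · CE = -25]
   → E = (-17/2, -13/2)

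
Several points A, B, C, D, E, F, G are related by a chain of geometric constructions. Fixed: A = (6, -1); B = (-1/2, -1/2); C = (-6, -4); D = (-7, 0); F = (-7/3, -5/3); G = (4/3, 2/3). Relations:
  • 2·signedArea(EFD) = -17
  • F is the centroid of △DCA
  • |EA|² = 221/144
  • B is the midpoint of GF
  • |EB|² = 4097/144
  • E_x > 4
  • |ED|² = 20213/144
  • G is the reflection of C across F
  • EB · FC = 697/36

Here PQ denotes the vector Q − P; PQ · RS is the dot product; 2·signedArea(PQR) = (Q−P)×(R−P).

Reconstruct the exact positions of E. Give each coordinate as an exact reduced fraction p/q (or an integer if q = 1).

1. E_x = 29/6  [EB · FC = 697/36 ∩ 2·signedArea(EFD) = -17]
2. E_y = -7/12  [EB · FC = 697/36 ∩ 2·signedArea(EFD) = -17]
   → E = (29/6, -7/12)

E = (29/6, -7/12)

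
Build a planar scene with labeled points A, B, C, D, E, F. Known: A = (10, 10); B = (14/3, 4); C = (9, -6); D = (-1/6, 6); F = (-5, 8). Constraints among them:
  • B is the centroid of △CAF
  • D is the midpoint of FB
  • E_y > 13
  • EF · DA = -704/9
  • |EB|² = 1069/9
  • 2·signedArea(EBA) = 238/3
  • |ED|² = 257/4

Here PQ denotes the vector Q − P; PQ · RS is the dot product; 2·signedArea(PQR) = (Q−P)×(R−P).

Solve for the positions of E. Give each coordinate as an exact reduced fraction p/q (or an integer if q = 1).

E = (1/3, 14)

1. E_x = 1/3  [2·signedArea(EBA) = 238/3 ∩ EF · DA = -704/9]
2. E_y = 14  [2·signedArea(EBA) = 238/3 ∩ EF · DA = -704/9]
   → E = (1/3, 14)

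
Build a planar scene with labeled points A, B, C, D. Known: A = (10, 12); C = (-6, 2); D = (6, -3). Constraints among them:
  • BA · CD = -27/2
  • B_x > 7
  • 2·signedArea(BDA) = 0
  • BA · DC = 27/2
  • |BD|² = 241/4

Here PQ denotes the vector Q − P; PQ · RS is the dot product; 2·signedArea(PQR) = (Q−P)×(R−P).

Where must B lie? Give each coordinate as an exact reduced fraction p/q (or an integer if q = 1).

B = (8, 9/2)

1. B_x = 8  [2·signedArea(BDA) = 0 ∩ BA · CD = -27/2]
2. B_y = 9/2  [2·signedArea(BDA) = 0 ∩ BA · CD = -27/2]
   → B = (8, 9/2)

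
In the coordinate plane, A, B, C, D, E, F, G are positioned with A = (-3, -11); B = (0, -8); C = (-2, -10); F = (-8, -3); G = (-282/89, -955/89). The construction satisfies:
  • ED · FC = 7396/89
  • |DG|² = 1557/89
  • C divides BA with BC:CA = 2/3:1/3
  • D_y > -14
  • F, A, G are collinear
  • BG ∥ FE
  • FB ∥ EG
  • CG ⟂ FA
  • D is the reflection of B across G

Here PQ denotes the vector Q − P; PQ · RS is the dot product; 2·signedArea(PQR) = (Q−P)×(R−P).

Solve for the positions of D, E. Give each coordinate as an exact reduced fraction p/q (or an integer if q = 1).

D = (-564/89, -1198/89)
E = (-994/89, -510/89)

1. D_x = -564/89  [D is the reflection of B across G]
2. D_y = -1198/89  [D is the reflection of B across G]
   → D = (-564/89, -1198/89)
3. E_x = -994/89  [FB ∥ EG ∩ BG ∥ FE]
4. E_y = -510/89  [FB ∥ EG ∩ BG ∥ FE]
   → E = (-994/89, -510/89)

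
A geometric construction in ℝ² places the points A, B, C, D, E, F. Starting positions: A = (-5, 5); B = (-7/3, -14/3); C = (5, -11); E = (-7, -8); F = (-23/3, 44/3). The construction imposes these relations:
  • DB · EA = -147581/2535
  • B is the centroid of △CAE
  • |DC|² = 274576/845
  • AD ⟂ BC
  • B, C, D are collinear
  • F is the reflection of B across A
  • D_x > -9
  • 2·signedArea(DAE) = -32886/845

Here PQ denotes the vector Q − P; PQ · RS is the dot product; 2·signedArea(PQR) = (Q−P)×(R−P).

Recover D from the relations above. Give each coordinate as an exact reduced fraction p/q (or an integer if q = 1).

1. D_x = -7303/845  [B, C, D are collinear ∩ AD ⟂ BC]
2. D_y = 661/845  [B, C, D are collinear ∩ AD ⟂ BC]
   → D = (-7303/845, 661/845)

D = (-7303/845, 661/845)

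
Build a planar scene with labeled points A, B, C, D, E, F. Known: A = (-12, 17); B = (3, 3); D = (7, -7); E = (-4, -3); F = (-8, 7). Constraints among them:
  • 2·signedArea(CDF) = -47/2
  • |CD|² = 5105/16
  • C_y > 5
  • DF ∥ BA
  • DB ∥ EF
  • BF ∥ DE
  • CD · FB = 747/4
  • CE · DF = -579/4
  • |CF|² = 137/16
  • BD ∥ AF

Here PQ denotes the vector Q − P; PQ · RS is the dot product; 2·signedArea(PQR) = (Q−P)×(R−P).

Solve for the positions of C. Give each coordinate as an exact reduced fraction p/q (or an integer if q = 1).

1. C_x = -21/4  [CE · DF = -579/4 ∩ CD · FB = 747/4]
2. C_y = 6  [CE · DF = -579/4 ∩ CD · FB = 747/4]
   → C = (-21/4, 6)

C = (-21/4, 6)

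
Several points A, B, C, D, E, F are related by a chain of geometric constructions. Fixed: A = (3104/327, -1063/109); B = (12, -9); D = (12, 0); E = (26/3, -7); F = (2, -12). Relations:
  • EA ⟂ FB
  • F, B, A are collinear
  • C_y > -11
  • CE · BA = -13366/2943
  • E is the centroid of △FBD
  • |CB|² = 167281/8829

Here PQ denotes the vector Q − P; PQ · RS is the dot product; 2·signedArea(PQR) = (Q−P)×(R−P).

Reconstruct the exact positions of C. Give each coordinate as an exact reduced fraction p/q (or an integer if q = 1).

1. C_x = 7682/981  [line 820/327·x + 82/109·y + -35096/2943 = 0 ∩ |CB|² = 167281/8829]
2. C_y = -3352/327  [line 820/327·x + 82/109·y + -35096/2943 = 0 ∩ |CB|² = 167281/8829]
   → C = (7682/981, -3352/327)

C = (7682/981, -3352/327)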